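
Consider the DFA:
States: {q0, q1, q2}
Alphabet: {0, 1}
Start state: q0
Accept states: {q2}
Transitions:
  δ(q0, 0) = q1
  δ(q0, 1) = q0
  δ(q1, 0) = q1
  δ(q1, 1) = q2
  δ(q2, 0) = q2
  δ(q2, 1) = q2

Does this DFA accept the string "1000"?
Processing string "1000":
  q0 --1--> q0
  q0 --0--> q1
  q1 --0--> q1
  q1 --0--> q1
Final state: q1
Accept states: {q2}
q1 is not an accept state, so the string is rejected.

Final answer: No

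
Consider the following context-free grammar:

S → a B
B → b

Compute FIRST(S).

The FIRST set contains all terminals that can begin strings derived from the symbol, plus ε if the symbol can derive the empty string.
S has the single production S → a B, whose right-hand side begins with the terminal a. So FIRST(S) = {a}.

Final answer: {a}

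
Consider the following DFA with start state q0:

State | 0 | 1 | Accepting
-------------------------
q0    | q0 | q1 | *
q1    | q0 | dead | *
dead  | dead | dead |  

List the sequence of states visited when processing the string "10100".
q0 → q1 → q0 → q1 → q0 → q0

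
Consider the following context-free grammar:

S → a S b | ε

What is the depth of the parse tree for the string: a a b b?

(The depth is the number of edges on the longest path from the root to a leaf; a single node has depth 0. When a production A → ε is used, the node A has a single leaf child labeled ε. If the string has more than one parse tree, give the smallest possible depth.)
The only parse tree applies S → a S b 2 times (once per matching a…b pair) and then S → ε.
The S nodes sit at depths 0, 1, …, 2; the innermost S (depth 2) has the single child ε at depth 3.
The terminal leaves a, b are at depths 1..2, so the longest root-to-leaf path is S → S → … → S → ε with 3 edges.
Depth = 3.

Final answer: 3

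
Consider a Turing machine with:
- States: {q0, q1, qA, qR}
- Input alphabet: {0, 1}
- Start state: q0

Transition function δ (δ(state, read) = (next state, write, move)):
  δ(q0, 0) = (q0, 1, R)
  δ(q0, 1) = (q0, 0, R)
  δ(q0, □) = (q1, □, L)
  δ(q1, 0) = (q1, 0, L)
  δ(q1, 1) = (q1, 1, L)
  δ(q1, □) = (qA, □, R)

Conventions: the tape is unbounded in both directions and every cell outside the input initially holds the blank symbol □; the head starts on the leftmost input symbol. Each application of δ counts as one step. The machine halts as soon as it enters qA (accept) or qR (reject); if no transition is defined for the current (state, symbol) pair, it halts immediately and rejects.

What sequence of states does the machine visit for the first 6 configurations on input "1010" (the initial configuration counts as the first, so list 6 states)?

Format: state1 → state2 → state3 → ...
Step 0: [q0]1010 (head at position 0)
Step 1: δ(q0, 1) = (q0, 0, R)  ⊢  0[q0]010 (head at position 1)
Step 2: δ(q0, 0) = (q0, 1, R)  ⊢  01[q0]10 (head at position 2)
Step 3: δ(q0, 1) = (q0, 0, R)  ⊢  010[q0]0 (head at position 3)
Step 4: δ(q0, 0) = (q0, 1, R)  ⊢  0101[q0]□ (head at position 4)
Step 5: δ(q0, □) = (q1, □, L)  ⊢  010[q1]1□ (head at position 3)
Reading off the states of these 6 configurations: q0 → q0 → q0 → q0 → q0 → q1

Final answer: q0 → q0 → q0 → q0 → q0 → q1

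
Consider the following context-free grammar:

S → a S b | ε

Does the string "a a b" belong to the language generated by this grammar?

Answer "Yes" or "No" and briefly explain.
Every derivation applies S → a S b some number n of times and then S → ε, producing a^n b^n with equally many a's and b's. The string a a b has two a's but only one b, so it cannot be derived.

Final answer: No - no valid derivation exists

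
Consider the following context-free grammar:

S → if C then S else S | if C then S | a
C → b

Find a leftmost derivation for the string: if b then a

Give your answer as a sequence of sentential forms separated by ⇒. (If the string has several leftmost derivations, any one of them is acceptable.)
Start with S.
Step 1: the leftmost non-terminal is S; apply S → if C then S:  if C then S
Step 2: the leftmost non-terminal is C; apply C → b:  if b then S
Step 3: the leftmost non-terminal is S; apply S → a:  if b then a

Final answer: S ⇒ if C then S ⇒ if b then S ⇒ if b then a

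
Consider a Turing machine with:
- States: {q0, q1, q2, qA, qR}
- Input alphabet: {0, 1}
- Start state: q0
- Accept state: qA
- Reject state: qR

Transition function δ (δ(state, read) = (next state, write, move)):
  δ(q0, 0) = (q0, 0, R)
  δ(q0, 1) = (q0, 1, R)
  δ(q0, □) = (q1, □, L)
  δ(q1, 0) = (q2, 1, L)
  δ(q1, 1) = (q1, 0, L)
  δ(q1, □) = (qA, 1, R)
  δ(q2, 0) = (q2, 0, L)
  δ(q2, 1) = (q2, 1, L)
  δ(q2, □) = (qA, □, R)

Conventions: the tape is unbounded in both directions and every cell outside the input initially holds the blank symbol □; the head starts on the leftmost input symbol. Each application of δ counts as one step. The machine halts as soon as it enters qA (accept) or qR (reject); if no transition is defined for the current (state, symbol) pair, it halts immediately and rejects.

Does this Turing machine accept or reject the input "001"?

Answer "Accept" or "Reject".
Step 0: [q0]001 (head at position 0)
Step 1: δ(q0, 0) = (q0, 0, R)  ⊢  0[q0]01 (head at position 1)
Step 2: δ(q0, 0) = (q0, 0, R)  ⊢  00[q0]1 (head at position 2)
Step 3: δ(q0, 1) = (q0, 1, R)  ⊢  001[q0]□ (head at position 3)
Step 4: δ(q0, □) = (q1, □, L)  ⊢  00[q1]1□ (head at position 2)
Step 5: δ(q1, 1) = (q1, 0, L)  ⊢  0[q1]00□ (head at position 1)
Step 6: δ(q1, 0) = (q2, 1, L)  ⊢  [q2]010□ (head at position 0)
Step 7: δ(q2, 0) = (q2, 0, L)  ⊢  [q2]□010□ (head at position -1)
Step 8: δ(q2, □) = (qA, □, R)  ⊢  □[qA]010□ (head at position 0)
The machine is in qA, so it halts and accepts.

Final answer: Accept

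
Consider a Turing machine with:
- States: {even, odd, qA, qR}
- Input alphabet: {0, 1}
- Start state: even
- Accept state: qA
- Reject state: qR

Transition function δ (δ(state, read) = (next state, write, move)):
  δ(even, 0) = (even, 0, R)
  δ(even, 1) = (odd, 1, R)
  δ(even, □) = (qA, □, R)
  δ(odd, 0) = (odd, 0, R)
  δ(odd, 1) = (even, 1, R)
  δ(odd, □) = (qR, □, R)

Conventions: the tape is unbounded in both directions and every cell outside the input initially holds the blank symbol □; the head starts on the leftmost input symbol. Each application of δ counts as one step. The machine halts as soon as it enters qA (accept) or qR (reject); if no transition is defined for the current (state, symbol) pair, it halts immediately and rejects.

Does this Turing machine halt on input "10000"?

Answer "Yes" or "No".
Step 0: [even]10000 (head at position 0)
Step 1: δ(even, 1) = (odd, 1, R)  ⊢  1[odd]0000 (head at position 1)
Step 2: δ(odd, 0) = (odd, 0, R)  ⊢  10[odd]000 (head at position 2)
Step 3: δ(odd, 0) = (odd, 0, R)  ⊢  100[odd]00 (head at position 3)
Step 4: δ(odd, 0) = (odd, 0, R)  ⊢  1000[odd]0 (head at position 4)
Step 5: δ(odd, 0) = (odd, 0, R)  ⊢  10000[odd]□ (head at position 5)
Step 6: δ(odd, □) = (qR, □, R)  ⊢  10000□[qR]□ (head at position 6)
The machine is in qR, so it halts and rejects.
It halts after 6 steps.

Final answer: Yes - halts after 6 steps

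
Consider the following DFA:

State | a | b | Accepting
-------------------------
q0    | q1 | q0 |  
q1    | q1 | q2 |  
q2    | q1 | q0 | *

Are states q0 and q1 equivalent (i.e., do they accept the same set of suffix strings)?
Try the suffix "b".
From q0: q0 → q0 — not accepting.
From q1: q1 → q2 — accepting.
The two states disagree on this suffix, so they are not equivalent.

Final answer: No. Distinguishing string: "b" - accepted from q1 but not from q0.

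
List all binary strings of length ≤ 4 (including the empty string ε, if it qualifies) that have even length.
Checking every binary string of length 0 to 4:
  Length 0: accepted: ε | rejected: (none)
  Length 1: accepted: (none) | rejected: 0, 1
  Length 2: accepted: 00, 01, 10, 11 | rejected: (none)
  Length 3: accepted: (none) | rejected: 000, 001, 010, 011, 100, 101, 110, 111
  Length 4: accepted: 0000, 0001, 0010, 0011, 0100, 0101, 0110, 0111, 1000, 1001, 1010, 1011, 1100, 1101, 1110, 1111 | rejected: (none)
Total: 21 string(s).

Final answer: ε, 00, 01, 10, 11, 0000, 0001, 0010, 0011, 0100, 0101, 0110, 0111, 1000, 1001, 1010, 1011, 1100, 1101, 1110, 1111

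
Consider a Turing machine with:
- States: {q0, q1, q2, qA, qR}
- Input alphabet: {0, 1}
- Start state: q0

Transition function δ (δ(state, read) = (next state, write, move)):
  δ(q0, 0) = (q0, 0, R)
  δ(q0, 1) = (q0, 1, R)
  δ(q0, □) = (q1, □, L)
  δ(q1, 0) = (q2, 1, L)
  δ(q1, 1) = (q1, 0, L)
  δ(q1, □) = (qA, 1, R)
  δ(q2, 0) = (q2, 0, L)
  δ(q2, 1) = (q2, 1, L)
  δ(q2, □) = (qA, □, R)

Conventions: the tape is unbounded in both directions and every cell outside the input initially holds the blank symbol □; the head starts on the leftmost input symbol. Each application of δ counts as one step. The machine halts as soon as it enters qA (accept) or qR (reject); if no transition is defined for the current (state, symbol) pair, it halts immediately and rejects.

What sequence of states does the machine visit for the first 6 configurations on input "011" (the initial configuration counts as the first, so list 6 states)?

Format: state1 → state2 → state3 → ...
Step 0: [q0]011 (head at position 0)
Step 1: δ(q0, 0) = (q0, 0, R)  ⊢  0[q0]11 (head at position 1)
Step 2: δ(q0, 1) = (q0, 1, R)  ⊢  01[q0]1 (head at position 2)
Step 3: δ(q0, 1) = (q0, 1, R)  ⊢  011[q0]□ (head at position 3)
Step 4: δ(q0, □) = (q1, □, L)  ⊢  01[q1]1□ (head at position 2)
Step 5: δ(q1, 1) = (q1, 0, L)  ⊢  0[q1]10□ (head at position 1)
Reading off the states of these 6 configurations: q0 → q0 → q0 → q0 → q1 → q1

Final answer: q0 → q0 → q0 → q0 → q1 → q1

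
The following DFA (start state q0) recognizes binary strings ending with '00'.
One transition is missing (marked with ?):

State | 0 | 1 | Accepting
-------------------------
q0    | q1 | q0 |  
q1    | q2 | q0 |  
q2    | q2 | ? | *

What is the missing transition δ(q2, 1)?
q0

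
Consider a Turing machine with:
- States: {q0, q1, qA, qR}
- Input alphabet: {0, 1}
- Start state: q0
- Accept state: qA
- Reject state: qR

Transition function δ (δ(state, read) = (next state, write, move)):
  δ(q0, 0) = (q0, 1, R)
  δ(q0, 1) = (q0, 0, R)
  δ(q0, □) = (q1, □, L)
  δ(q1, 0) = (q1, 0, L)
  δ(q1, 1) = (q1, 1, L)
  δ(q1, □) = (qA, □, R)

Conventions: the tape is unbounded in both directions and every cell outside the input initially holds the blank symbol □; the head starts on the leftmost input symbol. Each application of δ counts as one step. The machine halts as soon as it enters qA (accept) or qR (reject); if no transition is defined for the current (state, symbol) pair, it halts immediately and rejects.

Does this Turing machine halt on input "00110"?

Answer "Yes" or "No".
Step 0: [q0]00110 (head at position 0)
Step 1: δ(q0, 0) = (q0, 1, R)  ⊢  1[q0]0110 (head at position 1)
Step 2: δ(q0, 0) = (q0, 1, R)  ⊢  11[q0]110 (head at position 2)
Step 3: δ(q0, 1) = (q0, 0, R)  ⊢  110[q0]10 (head at position 3)
Step 4: δ(q0, 1) = (q0, 0, R)  ⊢  1100[q0]0 (head at position 4)
Step 5: δ(q0, 0) = (q0, 1, R)  ⊢  11001[q0]□ (head at position 5)
Step 6: δ(q0, □) = (q1, □, L)  ⊢  1100[q1]1□ (head at position 4)
Step 7: δ(q1, 1) = (q1, 1, L)  ⊢  110[q1]01□ (head at position 3)
Step 8: δ(q1, 0) = (q1, 0, L)  ⊢  11[q1]001□ (head at position 2)
Step 9: δ(q1, 0) = (q1, 0, L)  ⊢  1[q1]1001□ (head at position 1)
Step 10: δ(q1, 1) = (q1, 1, L)  ⊢  [q1]11001□ (head at position 0)
Step 11: δ(q1, 1) = (q1, 1, L)  ⊢  [q1]□11001□ (head at position -1)
Step 12: δ(q1, □) = (qA, □, R)  ⊢  □[qA]11001□ (head at position 0)
The machine is in qA, so it halts and accepts.
It halts after 12 steps.

Final answer: Yes - halts after 12 steps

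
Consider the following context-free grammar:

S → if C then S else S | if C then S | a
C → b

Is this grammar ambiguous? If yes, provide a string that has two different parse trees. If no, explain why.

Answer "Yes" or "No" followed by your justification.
The 'dangling else' can attach to either if. Two leftmost derivations of  if b then if b then a else a:
  (1) S ⇒ if C then S else S ⇒ if b then S else S ⇒ if b then if C then S else S ⇒ if b then if b then S else S ⇒ if b then if b then a else S ⇒ if b then if b then a else a   (else belongs to the outer if)
  (2) S ⇒ if C then S ⇒ if b then S ⇒ if b then if C then S else S ⇒ if b then if b then S else S ⇒ if b then if b then a else S ⇒ if b then if b then a else a   (else belongs to the inner if)
Two distinct parse trees for the same string, so the grammar is ambiguous.

Final answer: Yes - the string 'if b then if b then a else a' has two distinct leftmost derivations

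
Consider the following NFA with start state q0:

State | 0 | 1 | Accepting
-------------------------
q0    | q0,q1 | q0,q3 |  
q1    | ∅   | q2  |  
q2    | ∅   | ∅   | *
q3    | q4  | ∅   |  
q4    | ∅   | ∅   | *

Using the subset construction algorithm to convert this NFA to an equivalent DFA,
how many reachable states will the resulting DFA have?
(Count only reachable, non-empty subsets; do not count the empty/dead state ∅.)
Start subset: {q0}
{q0}: on 0 → {q0, q1}, on 1 → {q0, q3}
{q0, q1}: on 0 → {q0, q1}, on 1 → {q0, q2, q3}
{q0, q3}: on 0 → {q0, q1, q4}, on 1 → {q0, q3}
{q0, q2, q3}: on 0 → {q0, q1, q4}, on 1 → {q0, q3}
{q0, q1, q4}: on 0 → {q0, q1}, on 1 → {q0, q2, q3}
Reachable non-empty subsets: {q0}, {q0, q1}, {q0, q3}, {q0, q2, q3}, {q0, q1, q4} — 5 in total.

Final answer: 5 states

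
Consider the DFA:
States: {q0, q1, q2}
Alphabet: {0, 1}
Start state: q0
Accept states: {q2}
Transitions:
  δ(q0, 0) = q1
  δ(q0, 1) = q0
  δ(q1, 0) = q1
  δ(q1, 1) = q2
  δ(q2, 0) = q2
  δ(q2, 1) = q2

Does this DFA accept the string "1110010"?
Processing string "1110010":
  q0 --1--> q0
  q0 --1--> q0
  q0 --1--> q0
  q0 --0--> q1
  q1 --0--> q1
  q1 --1--> q2
  q2 --0--> q2
Final state: q2
Accept states: {q2}
q2 is an accept state, so the string is accepted.

Final answer: Yes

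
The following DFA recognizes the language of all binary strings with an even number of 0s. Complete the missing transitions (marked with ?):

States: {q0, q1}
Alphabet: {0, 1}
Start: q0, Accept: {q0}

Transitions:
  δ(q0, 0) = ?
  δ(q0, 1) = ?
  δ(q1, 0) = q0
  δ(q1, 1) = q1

What each state remembers (consistent with the given transitions and accept states):
  q0: an even number of 0s has been read so far
  q1: an odd number of 0s has been read so far
Filling in the missing entries:
  δ(q0, 0): in q0 (an even number of 0s has been read so far), after reading 0 we have: an odd number of 0s has been read so far → q1
  δ(q0, 1): in q0 (an even number of 0s has been read so far), after reading 1 we have: an even number of 0s has been read so far → q0

Final answer: δ(q0, 0) = q1; δ(q0, 1) = q0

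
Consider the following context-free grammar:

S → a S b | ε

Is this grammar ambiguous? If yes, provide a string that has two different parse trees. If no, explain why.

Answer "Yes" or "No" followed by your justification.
At every step exactly one production applies: if the remaining string to generate is non-empty it starts with a and ends with b, forcing S → a S b; if it is empty, S → ε is forced. Hence each string a^n b^n has exactly one derivation (S → a S b applied n times, then S → ε) and one parse tree.

Final answer: No - the grammar is unambiguous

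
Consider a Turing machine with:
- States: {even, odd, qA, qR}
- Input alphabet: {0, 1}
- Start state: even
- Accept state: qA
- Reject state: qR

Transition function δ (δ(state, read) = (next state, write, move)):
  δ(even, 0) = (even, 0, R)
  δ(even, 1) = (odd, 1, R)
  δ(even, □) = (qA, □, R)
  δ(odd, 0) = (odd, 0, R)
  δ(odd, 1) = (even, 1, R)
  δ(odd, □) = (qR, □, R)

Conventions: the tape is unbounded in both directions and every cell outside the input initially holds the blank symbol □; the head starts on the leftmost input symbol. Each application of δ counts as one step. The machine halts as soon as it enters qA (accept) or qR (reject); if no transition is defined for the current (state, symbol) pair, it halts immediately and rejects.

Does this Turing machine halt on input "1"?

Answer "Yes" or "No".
Step 0: [even]1 (head at position 0)
Step 1: δ(even, 1) = (odd, 1, R)  ⊢  1[odd]□ (head at position 1)
Step 2: δ(odd, □) = (qR, □, R)  ⊢  1□[qR]□ (head at position 2)
The machine is in qR, so it halts and rejects.
It halts after 2 steps.

Final answer: Yes - halts after 2 steps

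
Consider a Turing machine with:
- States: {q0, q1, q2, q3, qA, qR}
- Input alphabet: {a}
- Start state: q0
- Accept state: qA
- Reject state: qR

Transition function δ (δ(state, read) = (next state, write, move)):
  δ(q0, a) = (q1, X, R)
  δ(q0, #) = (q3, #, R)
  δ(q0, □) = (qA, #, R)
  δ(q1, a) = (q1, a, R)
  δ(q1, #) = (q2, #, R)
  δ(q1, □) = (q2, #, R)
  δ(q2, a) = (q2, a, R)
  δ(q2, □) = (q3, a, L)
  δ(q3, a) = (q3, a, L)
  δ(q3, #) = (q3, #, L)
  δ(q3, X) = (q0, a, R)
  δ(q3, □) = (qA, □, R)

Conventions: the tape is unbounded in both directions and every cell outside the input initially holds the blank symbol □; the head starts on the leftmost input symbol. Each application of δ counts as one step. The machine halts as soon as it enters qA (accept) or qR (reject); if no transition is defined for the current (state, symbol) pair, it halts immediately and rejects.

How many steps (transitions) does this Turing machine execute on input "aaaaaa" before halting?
Trace (configuration after each step, as tape_left[state]tape_right with head position):
Step 0: [q0]aaaaaa (head at position 0)
Step 1: X[q1]aaaaa (head 1)
Step 2: Xa[q1]aaaa (head 2)
Step 3: Xaa[q1]aaa (head 3)
Step 4: Xaaa[q1]aa (head 4)
Step 5: Xaaaa[q1]a (head 5)
Step 6: Xaaaaa[q1]□ (head 6)
Step 7: Xaaaaa#[q2]□ (head 7)
Step 8: Xaaaaa[q3]#a (head 6)
Step 9: Xaaaa[q3]a#a (head 5)
Step 10: Xaaa[q3]aa#a (head 4)
Step 11: Xaa[q3]aaa#a (head 3)
Step 12: Xa[q3]aaaa#a (head 2)
Step 13: X[q3]aaaaa#a (head 1)
Step 14: [q3]Xaaaaa#a (head 0)
Step 15: a[q0]aaaaa#a (head 1)
Step 16: aX[q1]aaaa#a (head 2)
Step 17: aXa[q1]aaa#a (head 3)
Step 18: aXaa[q1]aa#a (head 4)
Step 19: aXaaa[q1]a#a (head 5)
Step 20: aXaaaa[q1]#a (head 6)
Step 21: aXaaaa#[q2]a (head 7)
Step 22: aXaaaa#a[q2]□ (head 8)
Step 23: aXaaaa#[q3]aa (head 7)
Step 24: aXaaaa[q3]#aa (head 6)
Step 25: aXaaa[q3]a#aa (head 5)
Step 26: aXaa[q3]aa#aa (head 4)
Step 27: aXa[q3]aaa#aa (head 3)
Step 28: aX[q3]aaaa#aa (head 2)
Step 29: a[q3]Xaaaa#aa (head 1)
Step 30: aa[q0]aaaa#aa (head 2)
Step 31: aaX[q1]aaa#aa (head 3)
Step 32: aaXa[q1]aa#aa (head 4)
Step 33: aaXaa[q1]a#aa (head 5)
Step 34: aaXaaa[q1]#aa (head 6)
Step 35: aaXaaa#[q2]aa (head 7)
Step 36: aaXaaa#a[q2]a (head 8)
Step 37: aaXaaa#aa[q2]□ (head 9)
Step 38: aaXaaa#a[q3]aa (head 8)
Step 39: aaXaaa#[q3]aaa (head 7)
Step 40: aaXaaa[q3]#aaa (head 6)
Step 41: aaXaa[q3]a#aaa (head 5)
Step 42: aaXa[q3]aa#aaa (head 4)
Step 43: aaX[q3]aaa#aaa (head 3)
Step 44: aa[q3]Xaaa#aaa (head 2)
Step 45: aaa[q0]aaa#aaa (head 3)
Step 46: aaaX[q1]aa#aaa (head 4)
Step 47: aaaXa[q1]a#aaa (head 5)
Step 48: aaaXaa[q1]#aaa (head 6)
Step 49: aaaXaa#[q2]aaa (head 7)
Step 50: aaaXaa#a[q2]aa (head 8)
Step 51: aaaXaa#aa[q2]a (head 9)
Step 52: aaaXaa#aaa[q2]□ (head 10)
Step 53: aaaXaa#aa[q3]aa (head 9)
Step 54: aaaXaa#a[q3]aaa (head 8)
Step 55: aaaXaa#[q3]aaaa (head 7)
Step 56: aaaXaa[q3]#aaaa (head 6)
Step 57: aaaXa[q3]a#aaaa (head 5)
Step 58: aaaX[q3]aa#aaaa (head 4)
Step 59: aaa[q3]Xaa#aaaa (head 3)
Step 60: aaaa[q0]aa#aaaa (head 4)
Step 61: aaaaX[q1]a#aaaa (head 5)
Step 62: aaaaXa[q1]#aaaa (head 6)
Step 63: aaaaXa#[q2]aaaa (head 7)
Step 64: aaaaXa#a[q2]aaa (head 8)
Step 65: aaaaXa#aa[q2]aa (head 9)
Step 66: aaaaXa#aaa[q2]a (head 10)
Step 67: aaaaXa#aaaa[q2]□ (head 11)
Step 68: aaaaXa#aaa[q3]aa (head 10)
Step 69: aaaaXa#aa[q3]aaa (head 9)
Step 70: aaaaXa#a[q3]aaaa (head 8)
Step 71: aaaaXa#[q3]aaaaa (head 7)
Step 72: aaaaXa[q3]#aaaaa (head 6)
Step 73: aaaaX[q3]a#aaaaa (head 5)
Step 74: aaaa[q3]Xa#aaaaa (head 4)
Step 75: aaaaa[q0]a#aaaaa (head 5)
Step 76: aaaaaX[q1]#aaaaa (head 6)
Step 77: aaaaaX#[q2]aaaaa (head 7)
Step 78: aaaaaX#a[q2]aaaa (head 8)
Step 79: aaaaaX#aa[q2]aaa (head 9)
Step 80: aaaaaX#aaa[q2]aa (head 10)
Step 81: aaaaaX#aaaa[q2]a (head 11)
Step 82: aaaaaX#aaaaa[q2]□ (head 12)
Step 83: aaaaaX#aaaa[q3]aa (head 11)
Step 84: aaaaaX#aaa[q3]aaa (head 10)
Step 85: aaaaaX#aa[q3]aaaa (head 9)
Step 86: aaaaaX#a[q3]aaaaa (head 8)
Step 87: aaaaaX#[q3]aaaaaa (head 7)
Step 88: aaaaaX[q3]#aaaaaa (head 6)
Step 89: aaaaa[q3]X#aaaaaa (head 5)
Step 90: aaaaaa[q0]#aaaaaa (head 6)
Step 91: aaaaaa#[q3]aaaaaa (head 7)
Step 92: aaaaaa[q3]#aaaaaa (head 6)
Step 93: aaaaa[q3]a#aaaaaa (head 5)
Step 94: aaaa[q3]aa#aaaaaa (head 4)
Step 95: aaa[q3]aaa#aaaaaa (head 3)
Step 96: aa[q3]aaaa#aaaaaa (head 2)
Step 97: a[q3]aaaaa#aaaaaa (head 1)
Step 98: [q3]aaaaaa#aaaaaa (head 0)
Step 99: [q3]□aaaaaa#aaaaaa (head -1)
Step 100: □[qA]aaaaaa#aaaaaa (head 0)
The machine is in qA, so it halts and accepts.
Number of transitions executed: 100.

Final answer: 100 steps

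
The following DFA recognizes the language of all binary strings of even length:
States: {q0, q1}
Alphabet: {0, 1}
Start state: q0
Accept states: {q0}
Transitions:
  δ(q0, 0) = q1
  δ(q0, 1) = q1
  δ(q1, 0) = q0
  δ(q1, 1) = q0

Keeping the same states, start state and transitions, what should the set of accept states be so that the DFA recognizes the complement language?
The DFA is complete (every state has a transition on every symbol), so the complement
is recognized by the same DFA with accepting and non-accepting states swapped.
Original accept states: {q0}
Complement accept states = All states - Original accept states
= {q0, q1} - {q0}
= {q1}
Complement language: strings of ODD length

Final answer: {q1}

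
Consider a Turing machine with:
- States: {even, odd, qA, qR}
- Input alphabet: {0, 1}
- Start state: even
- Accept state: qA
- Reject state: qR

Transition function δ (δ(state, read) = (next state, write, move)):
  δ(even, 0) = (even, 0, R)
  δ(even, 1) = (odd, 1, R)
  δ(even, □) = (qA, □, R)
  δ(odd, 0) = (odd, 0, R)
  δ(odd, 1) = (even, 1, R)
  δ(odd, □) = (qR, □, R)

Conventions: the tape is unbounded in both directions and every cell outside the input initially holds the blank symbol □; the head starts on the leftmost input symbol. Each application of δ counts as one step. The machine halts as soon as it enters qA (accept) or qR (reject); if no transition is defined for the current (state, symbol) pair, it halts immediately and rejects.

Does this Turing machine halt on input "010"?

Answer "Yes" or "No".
Step 0: [even]010 (head at position 0)
Step 1: δ(even, 0) = (even, 0, R)  ⊢  0[even]10 (head at position 1)
Step 2: δ(even, 1) = (odd, 1, R)  ⊢  01[odd]0 (head at position 2)
Step 3: δ(odd, 0) = (odd, 0, R)  ⊢  010[odd]□ (head at position 3)
Step 4: δ(odd, □) = (qR, □, R)  ⊢  010□[qR]□ (head at position 4)
The machine is in qR, so it halts and rejects.
It halts after 4 steps.

Final answer: Yes - halts after 4 steps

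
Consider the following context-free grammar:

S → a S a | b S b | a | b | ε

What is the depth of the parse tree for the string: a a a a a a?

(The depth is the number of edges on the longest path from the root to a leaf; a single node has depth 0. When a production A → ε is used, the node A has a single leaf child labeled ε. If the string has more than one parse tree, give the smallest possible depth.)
The string has even length 6, so its (unique) parse tree peels off matching outer symbols: S → a S a, S → a S a, S → a S a, and finally S → ε for the empty middle.
The S nodes are at depths 0..3; the ε leaf under the innermost S is at depth 4 (terminal leaves are at depths 1..3).
Depth = 4.

Final answer: 4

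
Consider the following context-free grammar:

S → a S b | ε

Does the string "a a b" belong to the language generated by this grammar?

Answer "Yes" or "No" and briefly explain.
Every derivation applies S → a S b some number n of times and then S → ε, producing a^n b^n with equally many a's and b's. The string a a b has two a's but only one b, so it cannot be derived.

Final answer: No - no valid derivation exists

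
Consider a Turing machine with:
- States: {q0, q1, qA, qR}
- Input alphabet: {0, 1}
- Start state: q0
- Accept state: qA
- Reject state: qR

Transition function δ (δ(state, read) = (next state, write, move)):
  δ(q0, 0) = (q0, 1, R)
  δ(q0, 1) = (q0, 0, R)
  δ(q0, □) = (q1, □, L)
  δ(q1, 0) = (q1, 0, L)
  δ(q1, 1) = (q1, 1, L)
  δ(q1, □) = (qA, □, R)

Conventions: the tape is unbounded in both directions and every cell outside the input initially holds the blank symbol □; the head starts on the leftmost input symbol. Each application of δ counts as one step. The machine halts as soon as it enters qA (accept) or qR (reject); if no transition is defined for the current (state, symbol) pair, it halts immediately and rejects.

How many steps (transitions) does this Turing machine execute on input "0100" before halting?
Step 0: [q0]0100 (head at position 0)
Step 1: δ(q0, 0) = (q0, 1, R)  ⊢  1[q0]100 (head at position 1)
Step 2: δ(q0, 1) = (q0, 0, R)  ⊢  10[q0]00 (head at position 2)
Step 3: δ(q0, 0) = (q0, 1, R)  ⊢  101[q0]0 (head at position 3)
Step 4: δ(q0, 0) = (q0, 1, R)  ⊢  1011[q0]□ (head at position 4)
Step 5: δ(q0, □) = (q1, □, L)  ⊢  101[q1]1□ (head at position 3)
Step 6: δ(q1, 1) = (q1, 1, L)  ⊢  10[q1]11□ (head at position 2)
Step 7: δ(q1, 1) = (q1, 1, L)  ⊢  1[q1]011□ (head at position 1)
Step 8: δ(q1, 0) = (q1, 0, L)  ⊢  [q1]1011□ (head at position 0)
Step 9: δ(q1, 1) = (q1, 1, L)  ⊢  [q1]□1011□ (head at position -1)
Step 10: δ(q1, □) = (qA, □, R)  ⊢  □[qA]1011□ (head at position 0)
The machine is in qA, so it halts and accepts.
Number of transitions executed: 10.

Final answer: 10 steps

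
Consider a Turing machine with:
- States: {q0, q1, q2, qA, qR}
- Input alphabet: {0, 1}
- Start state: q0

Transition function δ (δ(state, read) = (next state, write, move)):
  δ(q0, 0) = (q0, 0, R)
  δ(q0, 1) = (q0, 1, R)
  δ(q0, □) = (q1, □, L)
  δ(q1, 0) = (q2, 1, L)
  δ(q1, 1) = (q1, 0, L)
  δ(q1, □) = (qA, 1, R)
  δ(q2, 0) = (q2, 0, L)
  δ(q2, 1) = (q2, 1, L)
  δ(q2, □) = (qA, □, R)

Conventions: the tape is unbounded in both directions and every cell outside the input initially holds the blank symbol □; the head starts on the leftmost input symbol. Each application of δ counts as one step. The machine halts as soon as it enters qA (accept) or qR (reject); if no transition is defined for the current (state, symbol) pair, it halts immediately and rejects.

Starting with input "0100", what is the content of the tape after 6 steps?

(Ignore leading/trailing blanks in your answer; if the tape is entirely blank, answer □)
Step 0: [q0]0100 (head at position 0)
Step 1: δ(q0, 0) = (q0, 0, R)  ⊢  0[q0]100 (head at position 1)
Step 2: δ(q0, 1) = (q0, 1, R)  ⊢  01[q0]00 (head at position 2)
Step 3: δ(q0, 0) = (q0, 0, R)  ⊢  010[q0]0 (head at position 3)
Step 4: δ(q0, 0) = (q0, 0, R)  ⊢  0100[q0]□ (head at position 4)
Step 5: δ(q0, □) = (q1, □, L)  ⊢  010[q1]0□ (head at position 3)
Step 6: δ(q1, 0) = (q2, 1, L)  ⊢  01[q2]01□ (head at position 2)
Tape after 6 steps (ignoring surrounding blanks): 0101

Final answer: Tape: 0101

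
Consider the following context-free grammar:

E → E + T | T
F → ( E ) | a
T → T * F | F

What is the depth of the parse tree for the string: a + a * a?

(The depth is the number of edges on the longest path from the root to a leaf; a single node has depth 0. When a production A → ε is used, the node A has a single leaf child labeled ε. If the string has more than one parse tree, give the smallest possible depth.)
The grammar is unambiguous; the parse tree of a + a * a is:
E → E + T at the root (depth 0).
  Left E (depth 1) → T (2) → F (3) → a (4).
  Right T (depth 1) → T * F; that T (2) → F (3) → a (4); F (2) → a (3).
The longest root-to-leaf paths have 4 edges.
Depth = 4.

Final answer: 4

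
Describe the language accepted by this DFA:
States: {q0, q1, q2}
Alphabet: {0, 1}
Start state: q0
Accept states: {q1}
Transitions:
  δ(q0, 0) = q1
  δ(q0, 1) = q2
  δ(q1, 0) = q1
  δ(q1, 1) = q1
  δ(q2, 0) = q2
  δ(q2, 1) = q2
Analyzing the DFA structure:
Start state: q0
Accept states: {q1}
Interpreting what each state remembers (checking against the transitions):
  q0: nothing has been read yet
  q1: the first symbol was 0
  q2: the first symbol was 1 (trap state)
  δ(q0, 0): in q0 (nothing has been read yet), after reading 0 we have: the first symbol was 0 → q1
  δ(q0, 1): in q0 (nothing has been read yet), after reading 1 we have: the first symbol was 1 (trap state) → q2
  δ(q1, 0): in q1 (the first symbol was 0), after reading 0 we have: the first symbol was 0 → q1
  δ(q1, 1): in q1 (the first symbol was 0), after reading 1 we have: the first symbol was 0 → q1
  δ(q2, 0): in q2 (the first symbol was 1 (trap state)), after reading 0 we have: the first symbol was 1 (trap state) → q2
  δ(q2, 1): in q2 (the first symbol was 1 (trap state)), after reading 1 we have: the first symbol was 1 (trap state) → q2
A string is accepted iff it ends in {q1}, i.e. the first symbol was 0.
Language: All binary strings starting with 0

Final answer: All binary strings starting with 0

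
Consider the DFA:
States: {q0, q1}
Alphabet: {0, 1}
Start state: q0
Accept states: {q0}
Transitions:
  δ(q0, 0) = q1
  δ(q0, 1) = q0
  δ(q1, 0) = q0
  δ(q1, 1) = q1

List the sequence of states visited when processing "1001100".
Starting at q0
Read '1': q0 -> q0
Read '0': q0 -> q1
Read '0': q1 -> q0
Read '1': q0 -> q0
Read '1': q0 -> q0
Read '0': q0 -> q1
Read '0': q1 -> q0

Final answer: q0 -> q0 -> q1 -> q0 -> q0 -> q0 -> q1 -> q0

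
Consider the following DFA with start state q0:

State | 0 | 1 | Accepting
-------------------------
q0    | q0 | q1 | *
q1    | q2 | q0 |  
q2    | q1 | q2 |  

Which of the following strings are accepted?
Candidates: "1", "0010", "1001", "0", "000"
"1": q0 → q1; q1 is not accepting → rejected
"0010": q0 → q0 → q0 → q1 → q2; q2 is not accepting → rejected
"1001": q0 → q1 → q2 → q1 → q0; q0 is accepting → accepted
"0": q0 → q0; q0 is accepting → accepted
"000": q0 → q0 → q0 → q0; q0 is accepting → accepted

Final answer: "1001", "0", "000"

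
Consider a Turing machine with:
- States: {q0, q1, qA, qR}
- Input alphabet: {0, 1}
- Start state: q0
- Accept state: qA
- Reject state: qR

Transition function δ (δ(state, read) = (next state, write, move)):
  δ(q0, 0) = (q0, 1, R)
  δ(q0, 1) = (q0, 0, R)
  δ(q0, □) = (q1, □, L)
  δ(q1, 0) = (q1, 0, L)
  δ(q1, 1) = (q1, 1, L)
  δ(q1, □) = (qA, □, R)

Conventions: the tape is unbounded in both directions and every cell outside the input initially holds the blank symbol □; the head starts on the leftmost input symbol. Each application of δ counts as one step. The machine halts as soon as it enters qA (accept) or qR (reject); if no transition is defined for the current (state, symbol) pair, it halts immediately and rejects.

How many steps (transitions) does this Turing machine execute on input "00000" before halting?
Step 0: [q0]00000 (head at position 0)
Step 1: δ(q0, 0) = (q0, 1, R)  ⊢  1[q0]0000 (head at position 1)
Step 2: δ(q0, 0) = (q0, 1, R)  ⊢  11[q0]000 (head at position 2)
Step 3: δ(q0, 0) = (q0, 1, R)  ⊢  111[q0]00 (head at position 3)
Step 4: δ(q0, 0) = (q0, 1, R)  ⊢  1111[q0]0 (head at position 4)
Step 5: δ(q0, 0) = (q0, 1, R)  ⊢  11111[q0]□ (head at position 5)
Step 6: δ(q0, □) = (q1, □, L)  ⊢  1111[q1]1□ (head at position 4)
Step 7: δ(q1, 1) = (q1, 1, L)  ⊢  111[q1]11□ (head at position 3)
Step 8: δ(q1, 1) = (q1, 1, L)  ⊢  11[q1]111□ (head at position 2)
Step 9: δ(q1, 1) = (q1, 1, L)  ⊢  1[q1]1111□ (head at position 1)
Step 10: δ(q1, 1) = (q1, 1, L)  ⊢  [q1]11111□ (head at position 0)
Step 11: δ(q1, 1) = (q1, 1, L)  ⊢  [q1]□11111□ (head at position -1)
Step 12: δ(q1, □) = (qA, □, R)  ⊢  □[qA]11111□ (head at position 0)
The machine is in qA, so it halts and accepts.
Number of transitions executed: 12.

Final answer: 12 steps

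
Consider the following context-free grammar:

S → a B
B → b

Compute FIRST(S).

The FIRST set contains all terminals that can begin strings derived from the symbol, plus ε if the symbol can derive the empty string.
S has the single production S → a B, whose right-hand side begins with the terminal a. So FIRST(S) = {a}.

Final answer: {a}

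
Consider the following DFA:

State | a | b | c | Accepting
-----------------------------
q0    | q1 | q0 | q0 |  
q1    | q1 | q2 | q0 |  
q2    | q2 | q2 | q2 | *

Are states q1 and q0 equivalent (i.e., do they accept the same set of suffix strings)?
Try the suffix "b".
From q1: q1 → q2 — accepting.
From q0: q0 → q0 — not accepting.
The two states disagree on this suffix, so they are not equivalent.

Final answer: No. Distinguishing string: "b" - accepted from q1 but not from q0.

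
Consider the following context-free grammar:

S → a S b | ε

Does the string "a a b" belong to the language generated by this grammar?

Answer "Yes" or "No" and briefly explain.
Every derivation applies S → a S b some number n of times and then S → ε, producing a^n b^n with equally many a's and b's. The string a a b has two a's but only one b, so it cannot be derived.

Final answer: No - no valid derivation exists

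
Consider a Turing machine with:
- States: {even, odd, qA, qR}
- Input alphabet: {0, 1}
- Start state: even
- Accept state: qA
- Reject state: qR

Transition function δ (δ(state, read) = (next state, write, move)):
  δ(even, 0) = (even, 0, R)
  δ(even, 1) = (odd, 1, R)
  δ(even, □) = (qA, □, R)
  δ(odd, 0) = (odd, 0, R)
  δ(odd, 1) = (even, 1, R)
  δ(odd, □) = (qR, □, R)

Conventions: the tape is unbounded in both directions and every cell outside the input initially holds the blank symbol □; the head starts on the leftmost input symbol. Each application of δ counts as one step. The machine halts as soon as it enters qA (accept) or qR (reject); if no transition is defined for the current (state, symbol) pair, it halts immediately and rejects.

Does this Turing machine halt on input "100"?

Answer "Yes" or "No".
Step 0: [even]100 (head at position 0)
Step 1: δ(even, 1) = (odd, 1, R)  ⊢  1[odd]00 (head at position 1)
Step 2: δ(odd, 0) = (odd, 0, R)  ⊢  10[odd]0 (head at position 2)
Step 3: δ(odd, 0) = (odd, 0, R)  ⊢  100[odd]□ (head at position 3)
Step 4: δ(odd, □) = (qR, □, R)  ⊢  100□[qR]□ (head at position 4)
The machine is in qR, so it halts and rejects.
It halts after 4 steps.

Final answer: Yes - halts after 4 steps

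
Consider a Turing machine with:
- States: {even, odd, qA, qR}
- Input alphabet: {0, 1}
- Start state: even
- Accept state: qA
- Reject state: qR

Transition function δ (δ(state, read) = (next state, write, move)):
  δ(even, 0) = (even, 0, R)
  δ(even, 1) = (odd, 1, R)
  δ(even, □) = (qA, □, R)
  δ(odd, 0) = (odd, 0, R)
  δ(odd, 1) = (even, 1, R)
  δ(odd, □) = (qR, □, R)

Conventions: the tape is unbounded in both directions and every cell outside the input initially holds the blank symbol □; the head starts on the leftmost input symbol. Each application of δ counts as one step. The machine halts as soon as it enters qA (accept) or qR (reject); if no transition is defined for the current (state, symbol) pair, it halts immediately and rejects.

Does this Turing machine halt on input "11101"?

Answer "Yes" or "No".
Step 0: [even]11101 (head at position 0)
Step 1: δ(even, 1) = (odd, 1, R)  ⊢  1[odd]1101 (head at position 1)
Step 2: δ(odd, 1) = (even, 1, R)  ⊢  11[even]101 (head at position 2)
Step 3: δ(even, 1) = (odd, 1, R)  ⊢  111[odd]01 (head at position 3)
Step 4: δ(odd, 0) = (odd, 0, R)  ⊢  1110[odd]1 (head at position 4)
Step 5: δ(odd, 1) = (even, 1, R)  ⊢  11101[even]□ (head at position 5)
Step 6: δ(even, □) = (qA, □, R)  ⊢  11101□[qA]□ (head at position 6)
The machine is in qA, so it halts and accepts.
It halts after 6 steps.

Final answer: Yes - halts after 6 steps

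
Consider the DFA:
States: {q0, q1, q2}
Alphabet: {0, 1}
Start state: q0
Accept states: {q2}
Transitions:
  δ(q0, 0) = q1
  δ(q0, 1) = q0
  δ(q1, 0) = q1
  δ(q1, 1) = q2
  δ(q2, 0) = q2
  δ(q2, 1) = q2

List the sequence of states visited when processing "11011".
Starting at q0
Read '1': q0 -> q0
Read '1': q0 -> q0
Read '0': q0 -> q1
Read '1': q1 -> q2
Read '1': q2 -> q2

Final answer: q0 -> q0 -> q0 -> q1 -> q2 -> q2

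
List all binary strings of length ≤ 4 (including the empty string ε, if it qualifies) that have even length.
Checking every binary string of length 0 to 4:
  Length 0: accepted: ε | rejected: (none)
  Length 1: accepted: (none) | rejected: 0, 1
  Length 2: accepted: 00, 01, 10, 11 | rejected: (none)
  Length 3: accepted: (none) | rejected: 000, 001, 010, 011, 100, 101, 110, 111
  Length 4: accepted: 0000, 0001, 0010, 0011, 0100, 0101, 0110, 0111, 1000, 1001, 1010, 1011, 1100, 1101, 1110, 1111 | rejected: (none)
Total: 21 string(s).

Final answer: ε, 00, 01, 10, 11, 0000, 0001, 0010, 0011, 0100, 0101, 0110, 0111, 1000, 1001, 1010, 1011, 1100, 1101, 1110, 1111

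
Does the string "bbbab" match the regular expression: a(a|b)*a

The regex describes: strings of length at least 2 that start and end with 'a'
No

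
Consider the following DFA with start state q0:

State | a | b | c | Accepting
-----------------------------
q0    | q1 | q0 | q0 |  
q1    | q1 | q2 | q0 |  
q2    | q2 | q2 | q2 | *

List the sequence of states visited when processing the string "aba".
q0 → q1 → q2 → q2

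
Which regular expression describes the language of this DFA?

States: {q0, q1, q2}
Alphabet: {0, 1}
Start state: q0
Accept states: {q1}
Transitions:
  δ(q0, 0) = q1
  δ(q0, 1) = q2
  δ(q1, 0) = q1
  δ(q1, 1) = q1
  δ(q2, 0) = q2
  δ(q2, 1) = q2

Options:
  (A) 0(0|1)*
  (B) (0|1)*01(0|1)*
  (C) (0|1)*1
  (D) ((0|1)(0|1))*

Testing sample strings against the DFA:
  '010' -> accepted
  '11010' -> rejected
  '11100' -> rejected
  '0000' -> accepted
Checking each option for a counterexample:
  (A) 0(0|1)*: agrees with the DFA on all strings of length ≤ 4
  (B) (0|1)*01(0|1)*: '0' is accepted by the DFA but does not match the regex → eliminated
  (C) (0|1)*1: '0' is accepted by the DFA but does not match the regex → eliminated
  (D) ((0|1)(0|1))*: ε is rejected by the DFA but matches the regex → eliminated
Only (A) 0(0|1)* is consistent with the DFA.

Final answer: (A) 0(0|1)*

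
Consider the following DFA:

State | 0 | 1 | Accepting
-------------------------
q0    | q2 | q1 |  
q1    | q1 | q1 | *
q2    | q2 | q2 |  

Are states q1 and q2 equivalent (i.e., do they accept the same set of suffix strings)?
Try the suffix ε (the empty string).
From q1: q1 — accepting.
From q2: q2 — not accepting.
The two states disagree on this suffix, so they are not equivalent.

Final answer: No. Distinguishing string: ε (the empty string) - accepted from q1 but not from q2.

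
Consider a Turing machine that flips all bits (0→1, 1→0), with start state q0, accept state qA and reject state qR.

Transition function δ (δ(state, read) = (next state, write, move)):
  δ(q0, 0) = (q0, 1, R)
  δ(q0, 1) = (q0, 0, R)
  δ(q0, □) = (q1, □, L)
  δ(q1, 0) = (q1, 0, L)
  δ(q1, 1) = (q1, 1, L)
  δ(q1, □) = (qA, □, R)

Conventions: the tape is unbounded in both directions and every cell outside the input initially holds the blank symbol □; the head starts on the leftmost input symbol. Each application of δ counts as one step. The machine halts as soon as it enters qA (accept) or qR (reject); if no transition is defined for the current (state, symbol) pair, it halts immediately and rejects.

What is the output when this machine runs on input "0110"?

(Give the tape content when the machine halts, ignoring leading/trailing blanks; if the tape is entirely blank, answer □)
Step 0: [q0]0110 (head at position 0)
Step 1: δ(q0, 0) = (q0, 1, R)  ⊢  1[q0]110 (head at position 1)
Step 2: δ(q0, 1) = (q0, 0, R)  ⊢  10[q0]10 (head at position 2)
Step 3: δ(q0, 1) = (q0, 0, R)  ⊢  100[q0]0 (head at position 3)
Step 4: δ(q0, 0) = (q0, 1, R)  ⊢  1001[q0]□ (head at position 4)
Step 5: δ(q0, □) = (q1, □, L)  ⊢  100[q1]1□ (head at position 3)
Step 6: δ(q1, 1) = (q1, 1, L)  ⊢  10[q1]01□ (head at position 2)
Step 7: δ(q1, 0) = (q1, 0, L)  ⊢  1[q1]001□ (head at position 1)
Step 8: δ(q1, 0) = (q1, 0, L)  ⊢  [q1]1001□ (head at position 0)
Step 9: δ(q1, 1) = (q1, 1, L)  ⊢  [q1]□1001□ (head at position -1)
Step 10: δ(q1, □) = (qA, □, R)  ⊢  □[qA]1001□ (head at position 0)
The machine is in qA, so it halts and accepts.
Tape content when halted (ignoring surrounding blanks): 1001

Final answer: Output: 1001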